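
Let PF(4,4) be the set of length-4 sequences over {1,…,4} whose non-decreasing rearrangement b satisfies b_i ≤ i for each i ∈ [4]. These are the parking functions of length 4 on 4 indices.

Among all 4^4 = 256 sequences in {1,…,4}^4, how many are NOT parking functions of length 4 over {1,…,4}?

|PF| = (5−4)·5^(4−1) = 1×125 = 125
E.g. (4,1,2,4) → sorted (1,2,4,4): b_3=4>3, not a PF.
Total 256; non-PF = 256−125 = 131

131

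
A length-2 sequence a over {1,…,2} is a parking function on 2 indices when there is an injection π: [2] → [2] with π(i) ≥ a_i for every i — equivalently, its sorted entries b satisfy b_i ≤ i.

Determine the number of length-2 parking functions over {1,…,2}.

3

Count = (2+1−2)·(2+1)^{2−1} = 1 · 3 = 3
Example (2,1) → sorted (1,2): b_i ≤ i ∀i, a PF.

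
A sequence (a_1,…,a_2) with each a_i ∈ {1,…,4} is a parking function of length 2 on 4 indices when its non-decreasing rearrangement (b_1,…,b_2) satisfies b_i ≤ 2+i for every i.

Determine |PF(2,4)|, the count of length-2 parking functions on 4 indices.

|PF| = (5−2)·5^(2−1) = 3·5 = 15
Check (1,2) → sorted (1,2): b_i ≤ 2+i ∀i, a PF.

15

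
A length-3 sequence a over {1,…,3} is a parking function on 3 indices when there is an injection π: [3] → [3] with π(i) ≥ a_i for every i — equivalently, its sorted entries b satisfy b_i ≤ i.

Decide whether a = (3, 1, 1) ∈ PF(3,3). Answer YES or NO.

Sorted: b = (1, 1, 3).
  b_1=1 ≤ 1
  b_2=1 ≤ 2
  b_3=3 ≤ 3
All bounds hold ⇒ YES

YES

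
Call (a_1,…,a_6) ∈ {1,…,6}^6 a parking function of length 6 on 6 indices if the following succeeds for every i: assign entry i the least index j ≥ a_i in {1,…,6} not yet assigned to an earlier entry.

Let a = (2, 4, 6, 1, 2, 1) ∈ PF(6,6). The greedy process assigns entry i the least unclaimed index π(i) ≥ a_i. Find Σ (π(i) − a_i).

5

Σπ = 6·7/2 = 21 (π permutes [6]); Σa = 2+4+6+1+2+1 = 16; disp = 21−16 = 5.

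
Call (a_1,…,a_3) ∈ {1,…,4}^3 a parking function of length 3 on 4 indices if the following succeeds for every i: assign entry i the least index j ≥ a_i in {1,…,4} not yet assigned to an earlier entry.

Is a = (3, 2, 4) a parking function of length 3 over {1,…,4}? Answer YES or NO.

YES

Order a: b = (2, 3, 4).
  b_1=2 ≤ 2
  b_2=3 ≤ 3
  b_3=4 ≤ 4
All bounds hold ⇒ YES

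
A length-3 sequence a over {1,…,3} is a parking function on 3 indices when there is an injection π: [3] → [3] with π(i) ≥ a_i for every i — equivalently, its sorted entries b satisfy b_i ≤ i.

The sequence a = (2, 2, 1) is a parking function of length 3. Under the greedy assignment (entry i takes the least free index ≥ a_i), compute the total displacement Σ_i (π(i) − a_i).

Σπ = 3·4/2 = 6 (π permutes [3]); Σa = 2+2+1 = 5; disp = 6−5 = 1.

1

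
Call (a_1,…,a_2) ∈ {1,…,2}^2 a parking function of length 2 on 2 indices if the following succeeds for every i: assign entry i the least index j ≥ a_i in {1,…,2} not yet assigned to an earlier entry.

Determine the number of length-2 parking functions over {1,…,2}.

3

|PF(2,2)| = 1·3^1 = 1·3 = 3 [KW]
Check (2,1) → sorted (1,2): b_i ≤ i ∀i, a PF.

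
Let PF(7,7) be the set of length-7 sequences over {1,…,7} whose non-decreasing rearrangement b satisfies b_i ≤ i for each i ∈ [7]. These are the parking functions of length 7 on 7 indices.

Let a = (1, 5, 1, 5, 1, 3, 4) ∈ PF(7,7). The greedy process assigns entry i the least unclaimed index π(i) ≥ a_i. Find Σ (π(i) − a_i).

Σπ = 28 ({1..7} each once); Σa = 1+5+1+5+1+3+4 = 20; disp = 28−20 = 8.

8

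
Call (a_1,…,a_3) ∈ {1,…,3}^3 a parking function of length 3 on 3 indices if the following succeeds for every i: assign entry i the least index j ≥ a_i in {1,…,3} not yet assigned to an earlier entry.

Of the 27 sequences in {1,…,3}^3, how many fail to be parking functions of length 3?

Count = (4−3)·4^(3−1) = 1×16 = 16 [KW]
Example (3,2,3) → sorted (2,3,3): b_1=2>1, not a PF.
So 27 − 16 = 11 fail.

11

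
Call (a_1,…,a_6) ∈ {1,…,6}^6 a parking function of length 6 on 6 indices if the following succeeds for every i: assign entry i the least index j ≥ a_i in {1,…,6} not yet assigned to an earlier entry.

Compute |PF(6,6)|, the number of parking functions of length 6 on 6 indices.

|PF(6,6)| = (7−6)·7^(6−1) = 1 · 16807 = 16807 (Pollak)
E.g. (3,4,1,4,2,3) → sorted (1,2,3,3,4,4): b_i ≤ i ∀i, a PF.

16807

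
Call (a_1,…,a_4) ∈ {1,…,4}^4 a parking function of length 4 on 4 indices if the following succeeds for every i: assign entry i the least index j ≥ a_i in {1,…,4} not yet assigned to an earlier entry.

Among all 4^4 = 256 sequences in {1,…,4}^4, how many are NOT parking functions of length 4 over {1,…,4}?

131

Count = 1·5^3 = 1 · 125 = 125 [KW]
E.g. (3,4,4,3) → sorted (3,3,4,4): b_1=3>1, not a PF.
4^4 − 125 = 256 − 125 = 131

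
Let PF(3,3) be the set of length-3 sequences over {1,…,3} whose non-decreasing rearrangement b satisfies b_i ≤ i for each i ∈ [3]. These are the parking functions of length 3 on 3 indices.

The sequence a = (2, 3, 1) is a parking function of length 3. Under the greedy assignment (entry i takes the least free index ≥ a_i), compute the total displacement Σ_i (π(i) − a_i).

Σπ = 6 ({1..3} each once); Σa = 2+3+1 = 6; disp = 6−6 = 0.

0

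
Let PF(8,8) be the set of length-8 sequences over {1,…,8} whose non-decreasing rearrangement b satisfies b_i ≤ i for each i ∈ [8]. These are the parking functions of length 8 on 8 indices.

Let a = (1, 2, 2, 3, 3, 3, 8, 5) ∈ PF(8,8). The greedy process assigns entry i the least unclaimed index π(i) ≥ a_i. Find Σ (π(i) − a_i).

Σπ(i) = 1+…+8 = 36; Σa = 1+2+2+3+3+3+8+5 = 27; disp = 36−27 = 9.

9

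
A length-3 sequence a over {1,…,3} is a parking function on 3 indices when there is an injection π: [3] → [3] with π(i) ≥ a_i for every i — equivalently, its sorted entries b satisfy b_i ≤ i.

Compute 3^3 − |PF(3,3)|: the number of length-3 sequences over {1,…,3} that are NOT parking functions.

11

#PF = (4−3)·4^(3−1) = 1×16 = 16
E.g. (3,3,2) → sorted (2,3,3): b_1=2>1, not a PF.
So 27 − 16 = 11 fail.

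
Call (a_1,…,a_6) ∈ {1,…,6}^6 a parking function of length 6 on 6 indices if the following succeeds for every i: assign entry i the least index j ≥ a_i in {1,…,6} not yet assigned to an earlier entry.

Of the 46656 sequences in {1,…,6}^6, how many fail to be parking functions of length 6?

29849

|PF(6,6)| = 1·7^5 = 1×16807 = 16807 (Konheim–Weiss)
One tuple (2,6,2,5,5,3) → sorted (2,2,3,5,5,6): b_1=2>1, not a PF.
6^6 − 16807 = 46656 − 16807 = 29849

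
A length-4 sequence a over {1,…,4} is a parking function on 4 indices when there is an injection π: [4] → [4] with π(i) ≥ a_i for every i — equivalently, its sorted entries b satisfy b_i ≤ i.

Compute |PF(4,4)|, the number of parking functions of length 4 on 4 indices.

Count = 1·5^3 = 1×125 = 125
E.g. (1,2,3,2) → sorted (1,2,2,3): b_i ≤ i ∀i, a PF.

125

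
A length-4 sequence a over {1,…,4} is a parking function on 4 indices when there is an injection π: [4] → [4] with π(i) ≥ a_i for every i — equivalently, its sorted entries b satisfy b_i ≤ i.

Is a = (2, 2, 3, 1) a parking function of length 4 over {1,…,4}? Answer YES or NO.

YES

Rearranged: b = (1, 2, 2, 3).
  b_1=1 ≤ 1
  b_2=2 ≤ 2
  b_3=2 ≤ 3
  b_4=3 ≤ 4
All bounds hold ⇒ YES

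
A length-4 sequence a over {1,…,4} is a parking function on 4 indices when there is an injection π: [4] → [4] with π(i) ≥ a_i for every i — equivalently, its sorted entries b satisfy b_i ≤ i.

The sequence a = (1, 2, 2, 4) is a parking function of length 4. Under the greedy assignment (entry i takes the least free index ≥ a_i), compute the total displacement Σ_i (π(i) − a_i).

1

Σπ = 4·5/2 = 10 (π permutes [4]); Σa = 1+2+2+4 = 9; disp = 10−9 = 1.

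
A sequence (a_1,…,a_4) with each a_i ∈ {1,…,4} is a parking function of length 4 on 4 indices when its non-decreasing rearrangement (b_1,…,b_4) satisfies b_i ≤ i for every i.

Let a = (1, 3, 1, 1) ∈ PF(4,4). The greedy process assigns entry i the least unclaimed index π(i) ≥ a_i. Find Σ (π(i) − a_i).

4

Σπ = 4·5/2 = 10 (π permutes [4]); Σa = 1+3+1+1 = 6; disp = 10−6 = 4.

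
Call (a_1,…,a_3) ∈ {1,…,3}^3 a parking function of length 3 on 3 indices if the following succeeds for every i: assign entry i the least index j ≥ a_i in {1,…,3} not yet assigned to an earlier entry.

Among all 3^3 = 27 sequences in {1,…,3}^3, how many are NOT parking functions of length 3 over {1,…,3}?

11

|PF(3,3)| = (3+1−3)·(3+1)^{3−1} = 1 · 16 = 16
E.g. (3,2,3) → sorted (2,3,3): b_1=2>1, not a PF.
3^3 − 16 = 27 − 16 = 11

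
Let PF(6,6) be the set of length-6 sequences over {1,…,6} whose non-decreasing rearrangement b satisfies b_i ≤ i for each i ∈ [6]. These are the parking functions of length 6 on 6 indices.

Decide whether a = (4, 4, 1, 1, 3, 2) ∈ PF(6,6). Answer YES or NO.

Rearranged: b = (1, 1, 2, 3, 4, 4).
  b_1=1 ≤ 1
  b_2=1 ≤ 2
  b_3=2 ≤ 3
  b_4=3 ≤ 4
  b_5=4 ≤ 5
  b_6=4 ≤ 6
All bounds hold ⇒ YES

YES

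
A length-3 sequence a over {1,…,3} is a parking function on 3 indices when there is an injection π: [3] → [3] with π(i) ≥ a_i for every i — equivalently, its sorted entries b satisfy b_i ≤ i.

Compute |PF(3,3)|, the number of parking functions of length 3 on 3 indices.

Count = (3−3+1)·(3+1)^(3−1) = 1·16 = 16 (Konheim–Weiss)
E.g. (2,1,2) → sorted (1,2,2): b_i ≤ i ∀i, a PF.

16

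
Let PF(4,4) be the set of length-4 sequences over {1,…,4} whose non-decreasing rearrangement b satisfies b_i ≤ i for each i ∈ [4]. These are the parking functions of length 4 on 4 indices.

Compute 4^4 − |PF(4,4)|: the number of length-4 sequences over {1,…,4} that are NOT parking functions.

131

Count = (4−4+1)·(4+1)^(4−1) = 1 · 125 = 125 (Pollak)
Check (4,2,2,4) → sorted (2,2,4,4): b_1=2>1, not a PF.
So 256 − 125 = 131 fail.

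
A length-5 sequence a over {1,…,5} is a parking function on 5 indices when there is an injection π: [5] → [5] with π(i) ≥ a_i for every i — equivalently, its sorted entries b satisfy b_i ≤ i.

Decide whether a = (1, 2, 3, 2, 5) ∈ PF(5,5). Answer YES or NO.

YES

Order a: b = (1, 2, 2, 3, 5).
  b_1=1 ≤ 1
  b_2=2 ≤ 2
  b_3=2 ≤ 3
  b_4=3 ≤ 4
  b_5=5 ≤ 5
All bounds hold ⇒ YES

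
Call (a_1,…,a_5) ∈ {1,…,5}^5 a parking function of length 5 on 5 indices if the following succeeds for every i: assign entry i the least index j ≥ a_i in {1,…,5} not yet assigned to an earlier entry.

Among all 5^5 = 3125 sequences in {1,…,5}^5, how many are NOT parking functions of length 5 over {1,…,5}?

1829

Count = (6−5)·6^(5−1) = 1 · 1296 = 1296 (Pollak)
Check (4,3,5,3,3) → sorted (3,3,3,4,5): b_1=3>1, not a PF.
Total 3125; non-PF = 3125−1296 = 1829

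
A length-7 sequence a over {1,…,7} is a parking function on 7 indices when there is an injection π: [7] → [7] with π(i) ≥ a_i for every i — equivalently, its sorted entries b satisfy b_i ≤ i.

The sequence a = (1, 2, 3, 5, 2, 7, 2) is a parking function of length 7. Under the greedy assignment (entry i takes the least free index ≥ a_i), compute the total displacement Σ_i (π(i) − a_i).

6

Σπ(i) = 1+…+7 = 28; Σa = 1+2+3+5+2+7+2 = 22; disp = 28−22 = 6.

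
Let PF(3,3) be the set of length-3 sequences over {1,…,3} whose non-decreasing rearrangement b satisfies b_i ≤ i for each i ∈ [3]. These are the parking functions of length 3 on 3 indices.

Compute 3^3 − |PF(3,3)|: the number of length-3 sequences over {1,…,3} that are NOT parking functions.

#PF = 1·4^2 = 1 · 16 = 16 (Pollak)
One tuple (3,2,3) → sorted (2,3,3): b_1=2>1, not a PF.
3^3 − 16 = 27 − 16 = 11

11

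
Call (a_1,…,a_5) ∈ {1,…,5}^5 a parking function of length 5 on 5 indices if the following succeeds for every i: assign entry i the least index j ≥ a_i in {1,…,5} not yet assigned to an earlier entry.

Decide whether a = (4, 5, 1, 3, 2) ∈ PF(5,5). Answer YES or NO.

Order a: b = (1, 2, 3, 4, 5).
  b_1=1 ≤ 1
  b_2=2 ≤ 2
  b_3=3 ≤ 3
  b_4=4 ≤ 4
  b_5=5 ≤ 5
All bounds hold ⇒ YES

YES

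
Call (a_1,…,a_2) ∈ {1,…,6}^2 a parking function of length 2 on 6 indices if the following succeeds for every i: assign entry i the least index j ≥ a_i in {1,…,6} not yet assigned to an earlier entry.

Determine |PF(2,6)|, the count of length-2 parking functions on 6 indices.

|PF(2,6)| = (6+1−2)·(6+1)^{2−1} = 5 · 7 = 35 (Pollak)
E.g. (4,6) → sorted (4,6): b_i ≤ 4+i ∀i, a PF.

35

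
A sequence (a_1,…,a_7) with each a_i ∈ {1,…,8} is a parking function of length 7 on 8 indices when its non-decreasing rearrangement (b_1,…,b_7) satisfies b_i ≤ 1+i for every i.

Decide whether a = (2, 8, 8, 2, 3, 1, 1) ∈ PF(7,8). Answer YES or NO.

NO

Sorted: b = (1, 1, 2, 2, 3, 8, 8).
  b_1=1 ≤ 2
  b_2=1 ≤ 3
  b_3=2 ≤ 4
  b_4=2 ≤ 5
  b_5=3 ≤ 6
  b_6=8 > 7
  fails at i=6 ⇒ NO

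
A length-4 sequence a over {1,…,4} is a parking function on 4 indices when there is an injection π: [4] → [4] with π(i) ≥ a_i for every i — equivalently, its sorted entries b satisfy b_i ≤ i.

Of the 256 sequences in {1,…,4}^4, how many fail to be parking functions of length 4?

131

|PF| = (5−4)·5^(4−1) = 1×125 = 125 (Konheim–Weiss)
Example (4,1,4,4) → sorted (1,4,4,4): b_2=4>2, not a PF.
So 256 − 125 = 131 fail.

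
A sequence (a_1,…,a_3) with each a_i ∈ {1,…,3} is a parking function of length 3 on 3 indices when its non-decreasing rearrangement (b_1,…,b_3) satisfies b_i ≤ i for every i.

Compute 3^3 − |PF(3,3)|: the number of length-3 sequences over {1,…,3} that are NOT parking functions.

11

#PF = (3+1−3)·(3+1)^{3−1} = 1 · 16 = 16 [KW]
Check (1,3,3) → sorted (1,3,3): b_2=3>2, not a PF.
Total 27; non-PF = 27−16 = 11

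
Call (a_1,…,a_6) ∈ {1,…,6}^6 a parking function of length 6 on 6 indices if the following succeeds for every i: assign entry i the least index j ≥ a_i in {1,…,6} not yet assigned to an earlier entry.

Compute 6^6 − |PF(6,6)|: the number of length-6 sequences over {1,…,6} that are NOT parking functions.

#PF = (6+1−6)·(6+1)^{6−1} = 1×16807 = 16807 [KW]
E.g. (6,6,6,4,6,5) → sorted (4,5,6,6,6,6): b_1=4>1, not a PF.
6^6 − 16807 = 46656 − 16807 = 29849

29849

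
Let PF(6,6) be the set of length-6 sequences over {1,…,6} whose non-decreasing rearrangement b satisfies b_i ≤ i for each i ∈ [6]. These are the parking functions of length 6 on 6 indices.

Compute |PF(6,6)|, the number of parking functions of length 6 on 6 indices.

16807

|PF(6,6)| = (7−6)·7^(6−1) = 1 · 16807 = 16807 (Pollak)
E.g. (1,2,6,1,4,2) → sorted (1,1,2,2,4,6): b_i ≤ i ∀i, a PF.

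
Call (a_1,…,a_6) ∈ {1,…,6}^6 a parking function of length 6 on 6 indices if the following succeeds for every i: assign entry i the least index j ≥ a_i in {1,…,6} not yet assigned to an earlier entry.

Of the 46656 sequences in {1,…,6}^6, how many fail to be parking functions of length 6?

29849

|PF| = (6−6+1)·(6+1)^(6−1) = 1 · 16807 = 16807 [KW]
One tuple (6,3,2,6,2,5) → sorted (2,2,3,5,6,6): b_1=2>1, not a PF.
So 46656 − 16807 = 29849 fail.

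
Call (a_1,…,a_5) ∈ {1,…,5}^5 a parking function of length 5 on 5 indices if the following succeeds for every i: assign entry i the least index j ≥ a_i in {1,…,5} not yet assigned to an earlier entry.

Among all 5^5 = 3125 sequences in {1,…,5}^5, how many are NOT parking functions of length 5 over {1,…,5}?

1829

#PF = (5−5+1)·(5+1)^(5−1) = 1×1296 = 1296 [KW]
E.g. (5,5,1,1,5) → sorted (1,1,5,5,5): b_3=5>3, not a PF.
Total 3125; non-PF = 3125−1296 = 1829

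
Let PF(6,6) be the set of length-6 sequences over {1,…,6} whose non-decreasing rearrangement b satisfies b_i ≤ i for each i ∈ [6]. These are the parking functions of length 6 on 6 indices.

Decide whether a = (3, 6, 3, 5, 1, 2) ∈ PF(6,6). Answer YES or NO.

Order a: b = (1, 2, 3, 3, 5, 6).
  b_1=1 ≤ 1
  b_2=2 ≤ 2
  b_3=3 ≤ 3
  b_4=3 ≤ 4
  b_5=5 ≤ 5
  b_6=6 ≤ 6
All bounds hold ⇒ YES

YES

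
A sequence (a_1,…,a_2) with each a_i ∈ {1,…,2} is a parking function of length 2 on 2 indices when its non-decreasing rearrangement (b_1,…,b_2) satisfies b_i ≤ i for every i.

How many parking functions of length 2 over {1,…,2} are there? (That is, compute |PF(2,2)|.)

3

Count = (3−2)·3^(2−1) = 1×3 = 3
Check (1,2) → sorted (1,2): b_i ≤ i ∀i, a PF.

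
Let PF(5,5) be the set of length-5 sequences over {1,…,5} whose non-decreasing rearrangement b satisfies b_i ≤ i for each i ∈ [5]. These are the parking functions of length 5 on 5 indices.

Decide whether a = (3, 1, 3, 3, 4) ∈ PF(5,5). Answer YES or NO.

NO

Rearranged: b = (1, 3, 3, 3, 4).
  b_1=1 ≤ 1
  b_2=3 > 2
  fails at i=2 ⇒ NO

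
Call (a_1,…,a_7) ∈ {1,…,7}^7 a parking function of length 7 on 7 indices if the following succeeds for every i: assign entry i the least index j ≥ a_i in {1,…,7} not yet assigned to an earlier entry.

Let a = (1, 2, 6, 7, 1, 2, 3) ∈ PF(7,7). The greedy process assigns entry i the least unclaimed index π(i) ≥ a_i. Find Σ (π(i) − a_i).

6

Σπ = 7·8/2 = 28 (π permutes [7]); Σa = 1+2+6+7+1+2+3 = 22; disp = 28−22 = 6.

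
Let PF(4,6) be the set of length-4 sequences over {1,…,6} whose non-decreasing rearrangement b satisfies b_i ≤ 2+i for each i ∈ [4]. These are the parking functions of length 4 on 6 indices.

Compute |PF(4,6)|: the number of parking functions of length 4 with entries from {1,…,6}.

#PF = (6+1−4)·(6+1)^{4−1} = 3×343 = 1029 (Konheim–Weiss)
Example (5,3,6,3) → sorted (3,3,5,6): b_i ≤ 2+i ∀i, a PF.

1029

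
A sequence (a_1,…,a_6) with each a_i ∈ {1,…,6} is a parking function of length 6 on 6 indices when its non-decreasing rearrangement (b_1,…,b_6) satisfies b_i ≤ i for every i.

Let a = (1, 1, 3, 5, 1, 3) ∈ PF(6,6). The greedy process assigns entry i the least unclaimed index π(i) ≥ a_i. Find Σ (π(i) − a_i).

Σπ(i) = 1+…+6 = 21; Σa = 1+1+3+5+1+3 = 14; disp = 21−14 = 7.

7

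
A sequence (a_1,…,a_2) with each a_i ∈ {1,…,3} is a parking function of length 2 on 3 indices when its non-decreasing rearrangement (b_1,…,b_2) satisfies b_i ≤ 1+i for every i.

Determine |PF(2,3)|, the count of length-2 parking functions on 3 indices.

#PF = (3−2+1)·(3+1)^(2−1) = 2·4 = 8 (Konheim–Weiss)
Check (2,1) → sorted (1,2): b_i ≤ 1+i ∀i, a PF.

8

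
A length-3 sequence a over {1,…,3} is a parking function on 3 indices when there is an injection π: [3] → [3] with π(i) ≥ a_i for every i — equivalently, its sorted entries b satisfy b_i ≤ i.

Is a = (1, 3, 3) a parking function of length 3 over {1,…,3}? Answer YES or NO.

NO

Sorted: b = (1, 3, 3).
  b_1=1 ≤ 1
  b_2=3 > 2
  fails at i=2 ⇒ NO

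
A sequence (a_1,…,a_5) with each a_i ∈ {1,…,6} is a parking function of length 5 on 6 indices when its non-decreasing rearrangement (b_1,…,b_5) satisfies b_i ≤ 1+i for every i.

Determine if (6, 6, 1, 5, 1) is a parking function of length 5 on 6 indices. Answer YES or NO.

Rearranged: b = (1, 1, 5, 6, 6).
  b_1=1 ≤ 2
  b_2=1 ≤ 3
  b_3=5 > 4
  fails at i=3 ⇒ NO

NO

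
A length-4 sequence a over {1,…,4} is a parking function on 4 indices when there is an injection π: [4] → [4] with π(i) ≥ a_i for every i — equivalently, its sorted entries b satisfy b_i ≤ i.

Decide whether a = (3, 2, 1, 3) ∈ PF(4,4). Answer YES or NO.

YES

Sorted: b = (1, 2, 3, 3).
  b_1=1 ≤ 1
  b_2=2 ≤ 2
  b_3=3 ≤ 3
  b_4=3 ≤ 4
All bounds hold ⇒ YES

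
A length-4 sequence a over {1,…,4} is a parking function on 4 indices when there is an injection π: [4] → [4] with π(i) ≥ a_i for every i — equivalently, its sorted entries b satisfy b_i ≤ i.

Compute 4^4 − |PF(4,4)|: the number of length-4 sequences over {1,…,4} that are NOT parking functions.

Count = (4−4+1)·(4+1)^(4−1) = 1 · 125 = 125 (Pollak)
Check (3,4,2,4) → sorted (2,3,4,4): b_1=2>1, not a PF.
4^4 − 125 = 256 − 125 = 131

131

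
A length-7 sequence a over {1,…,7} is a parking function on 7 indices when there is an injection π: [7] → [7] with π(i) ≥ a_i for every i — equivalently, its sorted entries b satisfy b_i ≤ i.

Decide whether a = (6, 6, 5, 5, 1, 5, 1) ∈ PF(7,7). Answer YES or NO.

Order a: b = (1, 1, 5, 5, 5, 6, 6).
  b_1=1 ≤ 1
  b_2=1 ≤ 2
  b_3=5 > 3
  fails at i=3 ⇒ NO

NO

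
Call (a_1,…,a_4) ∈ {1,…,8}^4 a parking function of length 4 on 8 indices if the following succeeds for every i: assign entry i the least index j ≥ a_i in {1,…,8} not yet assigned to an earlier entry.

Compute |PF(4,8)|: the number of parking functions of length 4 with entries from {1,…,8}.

#PF = 5·9^3 = 5·729 = 3645 (Konheim–Weiss)
Check (7,7,3,2) → sorted (2,3,7,7): b_i ≤ 4+i ∀i, a PF.

3645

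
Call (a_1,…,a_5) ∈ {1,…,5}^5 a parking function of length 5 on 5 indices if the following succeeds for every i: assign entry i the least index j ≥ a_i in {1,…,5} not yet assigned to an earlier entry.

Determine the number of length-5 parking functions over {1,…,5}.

|PF(5,5)| = (5−5+1)·(5+1)^(5−1) = 1 · 1296 = 1296
E.g. (1,2,1,2,3) → sorted (1,1,2,2,3): b_i ≤ i ∀i, a PF.

1296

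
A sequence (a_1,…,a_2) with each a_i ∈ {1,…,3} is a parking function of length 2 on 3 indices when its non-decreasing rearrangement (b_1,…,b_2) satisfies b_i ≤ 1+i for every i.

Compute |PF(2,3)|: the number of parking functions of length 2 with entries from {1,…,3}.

Count = (3+1−2)·(3+1)^{2−1} = 2×4 = 8
One tuple (2,1) → sorted (1,2): b_i ≤ 1+i ∀i, a PF.

8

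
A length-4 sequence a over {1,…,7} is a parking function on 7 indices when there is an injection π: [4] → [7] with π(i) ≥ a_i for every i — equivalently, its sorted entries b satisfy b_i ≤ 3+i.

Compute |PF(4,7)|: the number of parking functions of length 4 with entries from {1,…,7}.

|PF(4,7)| = 4·8^3 = 4×512 = 2048 (Pollak)
Example (2,2,2,4) → sorted (2,2,2,4): b_i ≤ 3+i ∀i, a PF.

2048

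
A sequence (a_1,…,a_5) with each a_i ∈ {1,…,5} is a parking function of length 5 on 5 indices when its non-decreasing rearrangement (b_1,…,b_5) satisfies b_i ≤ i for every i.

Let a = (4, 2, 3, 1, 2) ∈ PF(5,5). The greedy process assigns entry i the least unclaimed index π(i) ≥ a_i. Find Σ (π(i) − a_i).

Σπ = 5·6/2 = 15 (π permutes [5]); Σa = 4+2+3+1+2 = 12; disp = 15−12 = 3.

3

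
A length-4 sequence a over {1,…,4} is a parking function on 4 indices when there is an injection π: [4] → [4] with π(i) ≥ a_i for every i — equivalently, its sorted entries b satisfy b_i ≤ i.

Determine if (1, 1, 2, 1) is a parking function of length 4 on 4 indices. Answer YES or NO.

YES

Order a: b = (1, 1, 1, 2).
  b_1=1 ≤ 1
  b_2=1 ≤ 2
  b_3=1 ≤ 3
  b_4=2 ≤ 4
All bounds hold ⇒ YES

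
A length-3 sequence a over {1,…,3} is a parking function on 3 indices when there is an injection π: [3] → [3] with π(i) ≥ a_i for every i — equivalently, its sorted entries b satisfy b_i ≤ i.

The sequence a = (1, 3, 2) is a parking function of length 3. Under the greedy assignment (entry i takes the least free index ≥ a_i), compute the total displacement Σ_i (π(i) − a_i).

Σπ = 3·4/2 = 6 (π permutes [3]); Σa = 1+3+2 = 6; disp = 6−6 = 0.

0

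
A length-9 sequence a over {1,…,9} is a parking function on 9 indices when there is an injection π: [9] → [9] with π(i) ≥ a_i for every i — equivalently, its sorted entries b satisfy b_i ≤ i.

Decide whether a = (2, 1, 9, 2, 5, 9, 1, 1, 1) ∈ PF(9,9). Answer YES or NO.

NO

Sorted: b = (1, 1, 1, 1, 2, 2, 5, 9, 9).
  b_1=1 ≤ 1
  b_2=1 ≤ 2
  b_3=1 ≤ 3
  b_4=1 ≤ 4
  b_5=2 ≤ 5
  b_6=2 ≤ 6
  b_7=5 ≤ 7
  b_8=9 > 8
  fails at i=8 ⇒ NO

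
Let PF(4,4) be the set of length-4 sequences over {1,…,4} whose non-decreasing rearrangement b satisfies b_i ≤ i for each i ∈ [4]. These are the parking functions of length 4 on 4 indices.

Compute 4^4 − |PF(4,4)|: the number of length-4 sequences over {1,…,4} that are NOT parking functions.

131

Count = (5−4)·5^(4−1) = 1·125 = 125
E.g. (3,3,3,3) → sorted (3,3,3,3): b_1=3>1, not a PF.
Total 256; non-PF = 256−125 = 131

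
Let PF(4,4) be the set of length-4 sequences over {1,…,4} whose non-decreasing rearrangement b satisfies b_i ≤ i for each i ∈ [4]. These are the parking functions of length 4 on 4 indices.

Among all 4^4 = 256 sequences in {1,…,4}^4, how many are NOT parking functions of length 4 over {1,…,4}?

#PF = (4+1−4)·(4+1)^{4−1} = 1 · 125 = 125
One tuple (3,2,3,4) → sorted (2,3,3,4): b_1=2>1, not a PF.
Total 256; non-PF = 256−125 = 131

131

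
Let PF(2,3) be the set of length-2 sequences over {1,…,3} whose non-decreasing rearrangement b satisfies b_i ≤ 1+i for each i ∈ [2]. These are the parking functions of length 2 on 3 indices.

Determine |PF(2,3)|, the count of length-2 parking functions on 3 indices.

8

|PF| = (3−2+1)·(3+1)^(2−1) = 2·4 = 8 (Konheim–Weiss)
One tuple (1,3) → sorted (1,3): b_i ≤ 1+i ∀i, a PF.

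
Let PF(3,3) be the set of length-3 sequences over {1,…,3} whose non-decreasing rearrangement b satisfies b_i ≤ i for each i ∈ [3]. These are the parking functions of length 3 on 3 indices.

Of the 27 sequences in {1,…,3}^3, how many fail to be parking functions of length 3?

#PF = 1·4^2 = 1·16 = 16 (Konheim–Weiss)
E.g. (3,3,3) → sorted (3,3,3): b_1=3>1, not a PF.
So 27 − 16 = 11 fail.

11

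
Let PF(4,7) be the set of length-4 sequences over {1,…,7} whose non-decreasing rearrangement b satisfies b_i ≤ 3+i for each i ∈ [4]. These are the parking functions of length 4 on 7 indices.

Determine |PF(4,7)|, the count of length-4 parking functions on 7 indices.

2048

Count = 4·8^3 = 4·512 = 2048 (Pollak)
Example (5,3,6,1) → sorted (1,3,5,6): b_i ≤ 3+i ∀i, a PF.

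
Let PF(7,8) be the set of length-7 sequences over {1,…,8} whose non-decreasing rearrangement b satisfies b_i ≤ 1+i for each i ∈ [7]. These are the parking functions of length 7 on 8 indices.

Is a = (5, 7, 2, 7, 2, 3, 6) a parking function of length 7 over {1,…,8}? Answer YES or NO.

YES

Rearranged: b = (2, 2, 3, 5, 6, 7, 7).
  b_1=2 ≤ 2
  b_2=2 ≤ 3
  b_3=3 ≤ 4
  b_4=5 ≤ 5
  b_5=6 ≤ 6
  b_6=7 ≤ 7
  b_7=7 ≤ 8
All bounds hold ⇒ YES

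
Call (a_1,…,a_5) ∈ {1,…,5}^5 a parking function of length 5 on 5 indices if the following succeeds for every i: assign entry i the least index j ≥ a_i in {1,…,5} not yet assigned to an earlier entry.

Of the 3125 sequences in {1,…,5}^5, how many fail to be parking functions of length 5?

1829

|PF(5,5)| = 1·6^4 = 1·1296 = 1296 (Konheim–Weiss)
Check (4,5,3,2,5) → sorted (2,3,4,5,5): b_1=2>1, not a PF.
So 3125 − 1296 = 1829 fail.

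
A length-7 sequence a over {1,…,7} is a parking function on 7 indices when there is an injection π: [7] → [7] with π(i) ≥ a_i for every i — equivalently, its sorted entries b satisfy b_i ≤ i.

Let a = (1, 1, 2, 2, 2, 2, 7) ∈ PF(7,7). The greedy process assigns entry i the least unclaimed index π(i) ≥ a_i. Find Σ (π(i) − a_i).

11

Σπ = 7·8/2 = 28 (π permutes [7]); Σa = 1+1+2+2+2+2+7 = 17; disp = 28−17 = 11.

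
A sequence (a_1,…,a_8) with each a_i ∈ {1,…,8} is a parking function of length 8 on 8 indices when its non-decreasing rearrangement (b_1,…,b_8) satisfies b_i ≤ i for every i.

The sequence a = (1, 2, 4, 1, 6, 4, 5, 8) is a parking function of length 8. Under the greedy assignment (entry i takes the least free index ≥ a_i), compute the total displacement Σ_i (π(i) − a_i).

5

Σπ = 36 ({1..8} each once); Σa = 1+2+4+1+6+4+5+8 = 31; disp = 36−31 = 5.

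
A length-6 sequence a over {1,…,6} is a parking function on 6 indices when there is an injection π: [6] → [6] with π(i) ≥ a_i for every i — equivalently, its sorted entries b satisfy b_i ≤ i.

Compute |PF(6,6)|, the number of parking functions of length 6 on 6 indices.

16807

#PF = (6+1−6)·(6+1)^{6−1} = 1 · 16807 = 16807
One tuple (1,4,5,1,6,3) → sorted (1,1,3,4,5,6): b_i ≤ i ∀i, a PF.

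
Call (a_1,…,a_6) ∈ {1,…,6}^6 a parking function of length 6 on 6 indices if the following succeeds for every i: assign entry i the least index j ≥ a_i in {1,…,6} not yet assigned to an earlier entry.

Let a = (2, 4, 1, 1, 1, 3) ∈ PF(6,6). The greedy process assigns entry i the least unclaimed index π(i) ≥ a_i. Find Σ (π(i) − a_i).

9

Σπ(i) = 1+…+6 = 21; Σa = 2+4+1+1+1+3 = 12; disp = 21−12 = 9.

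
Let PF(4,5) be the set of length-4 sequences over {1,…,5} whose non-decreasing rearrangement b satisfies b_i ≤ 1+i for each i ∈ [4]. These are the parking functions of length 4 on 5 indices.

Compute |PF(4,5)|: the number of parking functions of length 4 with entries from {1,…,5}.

432

Count = (6−4)·6^(4−1) = 2×216 = 432 (Konheim–Weiss)
Check (1,2,1,1) → sorted (1,1,1,2): b_i ≤ 1+i ∀i, a PF.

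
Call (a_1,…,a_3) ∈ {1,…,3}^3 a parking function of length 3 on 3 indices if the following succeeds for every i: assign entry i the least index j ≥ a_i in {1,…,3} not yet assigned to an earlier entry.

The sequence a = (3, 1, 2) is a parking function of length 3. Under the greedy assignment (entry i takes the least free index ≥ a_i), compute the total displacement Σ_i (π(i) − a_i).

Σπ(i) = 1+…+3 = 6; Σa = 3+1+2 = 6; disp = 6−6 = 0.

0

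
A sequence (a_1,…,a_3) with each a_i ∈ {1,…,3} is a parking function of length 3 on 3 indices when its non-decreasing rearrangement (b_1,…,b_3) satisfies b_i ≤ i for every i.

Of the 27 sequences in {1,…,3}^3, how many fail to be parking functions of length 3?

|PF(3,3)| = (3+1−3)·(3+1)^{3−1} = 1·16 = 16 [KW]
E.g. (3,1,3) → sorted (1,3,3): b_2=3>2, not a PF.
So 27 − 16 = 11 fail.

11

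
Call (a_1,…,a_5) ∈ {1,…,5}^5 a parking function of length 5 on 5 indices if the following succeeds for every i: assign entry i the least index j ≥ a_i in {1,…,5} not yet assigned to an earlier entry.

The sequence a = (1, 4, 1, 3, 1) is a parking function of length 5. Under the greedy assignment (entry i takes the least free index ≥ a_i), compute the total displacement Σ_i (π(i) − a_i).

Σπ(i) = 1+…+5 = 15; Σa = 1+4+1+3+1 = 10; disp = 15−10 = 5.

5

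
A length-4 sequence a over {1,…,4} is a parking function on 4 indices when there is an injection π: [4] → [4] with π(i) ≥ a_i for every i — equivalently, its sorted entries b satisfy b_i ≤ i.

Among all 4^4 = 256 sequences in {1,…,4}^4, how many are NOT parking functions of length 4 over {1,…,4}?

Count = (4−4+1)·(4+1)^(4−1) = 1×125 = 125 (Pollak)
One tuple (2,2,3,3) → sorted (2,2,3,3): b_1=2>1, not a PF.
Total 256; non-PF = 256−125 = 131

131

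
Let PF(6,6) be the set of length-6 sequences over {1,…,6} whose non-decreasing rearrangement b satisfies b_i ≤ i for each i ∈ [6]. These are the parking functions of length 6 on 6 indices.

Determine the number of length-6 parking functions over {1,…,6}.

16807

|PF(6,6)| = (6+1−6)·(6+1)^{6−1} = 1 · 16807 = 16807 (Konheim–Weiss)
Example (5,1,2,1,2,3) → sorted (1,1,2,2,3,5): b_i ≤ i ∀i, a PF.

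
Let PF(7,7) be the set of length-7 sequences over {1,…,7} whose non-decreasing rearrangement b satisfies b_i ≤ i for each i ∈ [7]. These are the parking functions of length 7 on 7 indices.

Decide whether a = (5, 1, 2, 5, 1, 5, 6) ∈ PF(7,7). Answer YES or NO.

NO

Order a: b = (1, 1, 2, 5, 5, 5, 6).
  b_1=1 ≤ 1
  b_2=1 ≤ 2
  b_3=2 ≤ 3
  b_4=5 > 4
  fails at i=4 ⇒ NO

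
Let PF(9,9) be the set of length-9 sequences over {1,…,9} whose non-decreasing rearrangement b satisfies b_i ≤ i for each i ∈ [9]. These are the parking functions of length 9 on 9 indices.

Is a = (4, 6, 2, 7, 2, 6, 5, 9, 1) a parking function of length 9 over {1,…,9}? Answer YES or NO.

Sorted: b = (1, 2, 2, 4, 5, 6, 6, 7, 9).
  b_1=1 ≤ 1
  b_2=2 ≤ 2
  b_3=2 ≤ 3
  b_4=4 ≤ 4
  b_5=5 ≤ 5
  b_6=6 ≤ 6
  b_7=6 ≤ 7
  b_8=7 ≤ 8
  b_9=9 ≤ 9
All bounds hold ⇒ YES

YES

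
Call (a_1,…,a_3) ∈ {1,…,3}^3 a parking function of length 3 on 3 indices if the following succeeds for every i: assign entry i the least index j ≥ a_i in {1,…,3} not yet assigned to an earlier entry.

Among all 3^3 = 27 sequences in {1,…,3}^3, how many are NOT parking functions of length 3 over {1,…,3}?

#PF = 1·4^2 = 1×16 = 16 [KW]
One tuple (3,3,3) → sorted (3,3,3): b_1=3>1, not a PF.
So 27 − 16 = 11 fail.

11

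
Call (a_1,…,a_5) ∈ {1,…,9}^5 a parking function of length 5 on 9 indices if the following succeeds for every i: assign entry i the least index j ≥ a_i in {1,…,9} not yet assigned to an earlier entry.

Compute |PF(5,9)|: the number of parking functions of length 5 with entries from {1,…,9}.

50000

|PF(5,9)| = (10−5)·10^(5−1) = 5×10000 = 50000 (Pollak)
Check (1,1,5,7,2) → sorted (1,1,2,5,7): b_i ≤ 4+i ∀i, a PF.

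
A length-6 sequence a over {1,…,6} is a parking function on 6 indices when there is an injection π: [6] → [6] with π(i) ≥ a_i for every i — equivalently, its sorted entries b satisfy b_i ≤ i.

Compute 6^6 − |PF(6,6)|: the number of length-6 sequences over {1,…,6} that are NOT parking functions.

|PF(6,6)| = (6−6+1)·(6+1)^(6−1) = 1·16807 = 16807
One tuple (3,4,2,3,5,3) → sorted (2,3,3,3,4,5): b_1=2>1, not a PF.
So 46656 − 16807 = 29849 fail.

29849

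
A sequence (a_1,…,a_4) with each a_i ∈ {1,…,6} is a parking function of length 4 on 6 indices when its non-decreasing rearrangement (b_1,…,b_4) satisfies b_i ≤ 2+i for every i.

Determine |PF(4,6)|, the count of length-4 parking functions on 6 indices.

1029

#PF = (6−4+1)·(6+1)^(4−1) = 3·343 = 1029 (Konheim–Weiss)
Check (3,3,1,6) → sorted (1,3,3,6): b_i ≤ 2+i ∀i, a PF.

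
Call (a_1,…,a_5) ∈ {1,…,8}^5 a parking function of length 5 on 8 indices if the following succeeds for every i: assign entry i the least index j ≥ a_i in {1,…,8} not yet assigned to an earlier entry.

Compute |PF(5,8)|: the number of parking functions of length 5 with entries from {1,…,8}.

26244

|PF| = (9−5)·9^(5−1) = 4·6561 = 26244
One tuple (2,6,3,5,4) → sorted (2,3,4,5,6): b_i ≤ 3+i ∀i, a PF.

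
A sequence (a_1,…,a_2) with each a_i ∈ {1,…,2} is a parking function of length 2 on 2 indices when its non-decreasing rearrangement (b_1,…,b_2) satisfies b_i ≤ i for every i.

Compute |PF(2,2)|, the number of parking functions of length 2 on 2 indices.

3

|PF(2,2)| = 1·3^1 = 1 · 3 = 3
One tuple (1,1) → sorted (1,1): b_i ≤ i ∀i, a PF.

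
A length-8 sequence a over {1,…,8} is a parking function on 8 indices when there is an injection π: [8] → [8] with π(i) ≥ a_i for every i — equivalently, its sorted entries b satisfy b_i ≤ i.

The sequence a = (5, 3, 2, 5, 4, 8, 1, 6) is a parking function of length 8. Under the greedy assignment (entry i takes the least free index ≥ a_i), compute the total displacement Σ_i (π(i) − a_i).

2

Σπ(i) = 1+…+8 = 36; Σa = 5+3+2+5+4+8+1+6 = 34; disp = 36−34 = 2.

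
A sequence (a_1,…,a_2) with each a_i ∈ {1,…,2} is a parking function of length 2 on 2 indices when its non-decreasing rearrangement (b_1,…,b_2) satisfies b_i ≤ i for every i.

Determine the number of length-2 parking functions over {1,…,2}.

|PF| = (3−2)·3^(2−1) = 1 · 3 = 3 [KW]
Check (1,2) → sorted (1,2): b_i ≤ i ∀i, a PF.

3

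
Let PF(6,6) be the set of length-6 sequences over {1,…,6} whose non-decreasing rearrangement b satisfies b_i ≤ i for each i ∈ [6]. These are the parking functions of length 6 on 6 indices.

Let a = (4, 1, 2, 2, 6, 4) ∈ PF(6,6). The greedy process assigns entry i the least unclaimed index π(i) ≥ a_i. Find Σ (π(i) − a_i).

Σπ = 21 ({1..6} each once); Σa = 4+1+2+2+6+4 = 19; disp = 21−19 = 2.

2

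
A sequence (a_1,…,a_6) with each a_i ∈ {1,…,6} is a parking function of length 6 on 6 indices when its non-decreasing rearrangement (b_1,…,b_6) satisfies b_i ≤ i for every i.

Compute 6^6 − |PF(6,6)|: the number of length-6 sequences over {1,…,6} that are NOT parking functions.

Count = (6−6+1)·(6+1)^(6−1) = 1·16807 = 16807 (Konheim–Weiss)
Example (6,5,6,4,5,2) → sorted (2,4,5,5,6,6): b_1=2>1, not a PF.
Total 46656; non-PF = 46656−16807 = 29849

29849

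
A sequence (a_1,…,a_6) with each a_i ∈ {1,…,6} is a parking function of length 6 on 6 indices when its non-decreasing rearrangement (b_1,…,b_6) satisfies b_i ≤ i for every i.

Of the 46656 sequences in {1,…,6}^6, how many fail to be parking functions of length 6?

#PF = (7−6)·7^(6−1) = 1×16807 = 16807 [KW]
Check (1,6,4,6,6,2) → sorted (1,2,4,6,6,6): b_3=4>3, not a PF.
Total 46656; non-PF = 46656−16807 = 29849

29849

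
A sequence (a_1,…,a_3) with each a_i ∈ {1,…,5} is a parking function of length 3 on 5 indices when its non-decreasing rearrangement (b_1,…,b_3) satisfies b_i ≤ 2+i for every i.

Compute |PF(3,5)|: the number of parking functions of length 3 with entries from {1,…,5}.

108

#PF = (5−3+1)·(5+1)^(3−1) = 3·36 = 108
E.g. (1,4,4) → sorted (1,4,4): b_i ≤ 2+i ∀i, a PF.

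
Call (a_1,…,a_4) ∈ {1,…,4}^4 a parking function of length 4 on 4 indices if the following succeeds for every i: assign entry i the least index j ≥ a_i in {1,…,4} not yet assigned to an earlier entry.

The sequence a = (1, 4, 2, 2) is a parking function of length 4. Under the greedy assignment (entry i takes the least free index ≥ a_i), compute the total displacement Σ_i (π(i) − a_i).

Σπ = 10 ({1..4} each once); Σa = 1+4+2+2 = 9; disp = 10−9 = 1.

1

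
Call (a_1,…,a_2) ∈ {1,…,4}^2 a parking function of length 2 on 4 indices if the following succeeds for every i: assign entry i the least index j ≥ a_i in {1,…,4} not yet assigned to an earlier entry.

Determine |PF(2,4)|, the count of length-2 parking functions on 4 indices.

#PF = (5−2)·5^(2−1) = 3×5 = 15 (Konheim–Weiss)
E.g. (3,1) → sorted (1,3): b_i ≤ 2+i ∀i, a PF.

15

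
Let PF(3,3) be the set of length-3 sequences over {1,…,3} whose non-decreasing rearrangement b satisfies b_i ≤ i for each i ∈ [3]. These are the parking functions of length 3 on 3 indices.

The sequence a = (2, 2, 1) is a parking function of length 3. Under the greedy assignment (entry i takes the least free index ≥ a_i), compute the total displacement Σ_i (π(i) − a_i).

1

Σπ = 3·4/2 = 6 (π permutes [3]); Σa = 2+2+1 = 5; disp = 6−5 = 1.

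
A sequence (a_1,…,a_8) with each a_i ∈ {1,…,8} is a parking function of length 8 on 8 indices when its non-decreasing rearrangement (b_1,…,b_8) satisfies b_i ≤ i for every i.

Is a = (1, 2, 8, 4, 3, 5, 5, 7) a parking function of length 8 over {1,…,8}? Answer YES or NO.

YES

Sorted: b = (1, 2, 3, 4, 5, 5, 7, 8).
  b_1=1 ≤ 1
  b_2=2 ≤ 2
  b_3=3 ≤ 3
  b_4=4 ≤ 4
  b_5=5 ≤ 5
  b_6=5 ≤ 6
  b_7=7 ≤ 7
  b_8=8 ≤ 8
All bounds hold ⇒ YES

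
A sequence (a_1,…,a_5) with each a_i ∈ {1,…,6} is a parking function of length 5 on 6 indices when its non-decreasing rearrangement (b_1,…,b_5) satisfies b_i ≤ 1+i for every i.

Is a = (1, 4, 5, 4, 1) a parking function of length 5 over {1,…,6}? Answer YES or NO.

Order a: b = (1, 1, 4, 4, 5).
  b_1=1 ≤ 2
  b_2=1 ≤ 3
  b_3=4 ≤ 4
  b_4=4 ≤ 5
  b_5=5 ≤ 6
All bounds hold ⇒ YES

YES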